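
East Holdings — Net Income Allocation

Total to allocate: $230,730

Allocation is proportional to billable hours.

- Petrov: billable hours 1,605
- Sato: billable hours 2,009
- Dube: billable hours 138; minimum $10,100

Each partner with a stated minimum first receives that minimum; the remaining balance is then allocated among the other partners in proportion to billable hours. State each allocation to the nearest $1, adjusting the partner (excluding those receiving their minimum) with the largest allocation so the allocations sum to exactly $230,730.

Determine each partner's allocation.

Guaranteed amounts: Dube $10,100. Residual $220,630.
Residual split over remaining billable hours 3,614: Petrov 97,983.16 → $97,983; Sato 122,646.84 → $122,647.

Petrov: $97,983; Sato: $122,647; Dube: $10,100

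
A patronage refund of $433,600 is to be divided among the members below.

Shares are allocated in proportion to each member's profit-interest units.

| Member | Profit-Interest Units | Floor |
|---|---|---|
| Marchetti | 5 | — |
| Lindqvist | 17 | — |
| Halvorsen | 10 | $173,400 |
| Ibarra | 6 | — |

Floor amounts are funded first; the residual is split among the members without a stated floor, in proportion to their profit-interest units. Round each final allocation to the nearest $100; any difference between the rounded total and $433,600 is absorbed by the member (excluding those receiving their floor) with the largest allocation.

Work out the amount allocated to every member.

Guaranteed amounts: Halvorsen $173,400. Remaining pool $260,200.
Remaining pool split over remaining profit-interest units 28: Marchetti 46,464.29 → $46,500; Lindqvist 157,978.57 → $158,000; Ibarra 55,757.14 → $55,800.
Rounding difference −$100 applied to Lindqvist → $157,900.

Marchetti: $46,500; Lindqvist: $157,900; Halvorsen: $173,400; Ibarra: $55,800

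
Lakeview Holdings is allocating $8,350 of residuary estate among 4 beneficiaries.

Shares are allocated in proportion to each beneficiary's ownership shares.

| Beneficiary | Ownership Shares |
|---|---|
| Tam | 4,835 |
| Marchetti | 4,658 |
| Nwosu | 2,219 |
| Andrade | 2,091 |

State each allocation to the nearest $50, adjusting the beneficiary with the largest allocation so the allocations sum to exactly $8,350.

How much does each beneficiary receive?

Combined ownership shares = 13,803.
Raw shares: Tam 4,835/13,803 × $8,350 = 2,924.89; Marchetti 4,658/13,803 × $8,350 = 2,817.81; Nwosu 2,219/13,803 × $8,350 = 1,342.36; Andrade 2,091/13,803 × $8,350 = 1,264.93.
After rounding ($50): Tam $2,900; Marchetti $2,800; Nwosu $1,350; Andrade $1,250. Sum = $8,300.
Difference $8,350 − $8,300 = +$50 applied to largest allocation (Tam): Tam becomes $2,950.

Tam: $2,950; Marchetti: $2,800; Nwosu: $1,350; Andrade: $1,250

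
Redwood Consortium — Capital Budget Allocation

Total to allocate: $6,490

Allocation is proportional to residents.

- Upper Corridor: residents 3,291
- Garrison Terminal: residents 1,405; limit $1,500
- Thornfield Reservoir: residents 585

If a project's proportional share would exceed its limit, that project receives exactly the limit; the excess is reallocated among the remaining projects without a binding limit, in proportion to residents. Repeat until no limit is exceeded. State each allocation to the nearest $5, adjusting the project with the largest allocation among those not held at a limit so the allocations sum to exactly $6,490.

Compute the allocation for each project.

Total residents = 5,281.
Unconstrained shares: Upper Corridor 4,044.42; Garrison Terminal 1,726.65; Thornfield Reservoir 718.93.
Cap binds for Garrison Terminal ($1,500); balance $4,990 reallocated over remaining residents 3,876.
Redistributed shares: Upper Corridor 4,236.87 → $4,235; Thornfield Reservoir 753.13 → $755.

Upper Corridor: $4,235 · Garrison Terminal: $1,500 · Thornfield Reservoir: $755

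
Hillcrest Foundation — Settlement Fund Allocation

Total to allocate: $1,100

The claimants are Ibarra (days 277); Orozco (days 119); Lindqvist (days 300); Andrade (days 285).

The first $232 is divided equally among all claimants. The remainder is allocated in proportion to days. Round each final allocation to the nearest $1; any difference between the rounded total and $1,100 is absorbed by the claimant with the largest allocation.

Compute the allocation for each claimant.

Ibarra: $303; Orozco: $163; Lindqvist: $324; Andrade: $310

First tranche $232 split equally: $58 each.
Remainder $868 by days (total 981): Ibarra 245.09 → $245; Orozco 105.29 → $105; Lindqvist 265.44 → $265; Andrade 252.17 → $252.
Rounding difference +$1 on remainder applied to Lindqvist.
Totals: Ibarra $58 + $245 = $303; Orozco $58 + $105 = $163; Lindqvist $58 + $266 = $324; Andrade $58 + $252 = $310.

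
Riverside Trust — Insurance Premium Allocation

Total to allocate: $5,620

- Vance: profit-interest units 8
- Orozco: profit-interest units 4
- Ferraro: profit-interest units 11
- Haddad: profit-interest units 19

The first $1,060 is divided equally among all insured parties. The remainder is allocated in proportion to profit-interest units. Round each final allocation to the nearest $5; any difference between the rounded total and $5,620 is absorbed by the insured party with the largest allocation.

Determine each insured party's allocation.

Vance: $1,135 | Orozco: $700 | Ferraro: $1,460 | Haddad: $2,325

$1,060 shared equally gives $265 per insured party.
Remainder $4,560 by profit-interest units (total 42): Vance 868.57 → $870; Orozco 434.29 → $435; Ferraro 1,194.29 → $1,195; Haddad 2,062.86 → $2,065.
Rounding difference −$5 on remainder applied to Haddad.
Totals: Vance $265 + $870 = $1,135; Orozco $265 + $435 = $700; Ferraro $265 + $1,195 = $1,460; Haddad $265 + $2,060 = $2,325.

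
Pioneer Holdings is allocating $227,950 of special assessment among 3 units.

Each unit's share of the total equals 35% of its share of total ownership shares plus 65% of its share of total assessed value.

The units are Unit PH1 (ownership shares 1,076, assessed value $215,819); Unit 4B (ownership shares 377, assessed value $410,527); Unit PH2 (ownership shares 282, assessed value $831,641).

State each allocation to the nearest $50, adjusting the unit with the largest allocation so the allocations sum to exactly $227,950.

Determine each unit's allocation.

Totals — ownership shares 1,735, assessed value 1,457,987.
Composite weights (35% ownership shares + 65% assessed value): Unit PH1 0.3133; Unit 4B 0.2591; Unit PH2 0.4276.
Raw shares: Unit PH1 71,411.49; Unit 4B 59,055.71; Unit PH2 97,482.80.
Rounded to nearest $50: Unit PH1 $71,400; Unit 4B $59,050; Unit PH2 $97,500. Sum = $227,950.
No rounding difference to absorb.

Unit PH1: $71,400 | Unit 4B: $59,050 | Unit PH2: $97,500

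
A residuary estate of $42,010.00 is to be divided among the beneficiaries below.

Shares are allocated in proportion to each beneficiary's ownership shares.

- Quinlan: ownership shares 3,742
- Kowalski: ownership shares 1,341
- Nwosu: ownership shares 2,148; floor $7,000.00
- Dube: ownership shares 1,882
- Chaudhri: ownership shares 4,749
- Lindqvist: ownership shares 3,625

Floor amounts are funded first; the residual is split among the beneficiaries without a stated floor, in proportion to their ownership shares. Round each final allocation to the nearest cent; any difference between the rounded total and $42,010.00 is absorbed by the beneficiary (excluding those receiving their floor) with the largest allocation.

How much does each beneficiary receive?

Quinlan: $8,540.81; Kowalski: $3,060.72; Nwosu: $7,000.00; Dube: $4,295.51; Chaudhri: $10,839.20; Lindqvist: $8,273.76

Guaranteed amounts: Nwosu $7,000.00. Residual $35,010.00.
Residual split over remaining ownership shares 15,339: Quinlan 8,540.8058 → $8,540.81; Kowalski 3,060.7217 → $3,060.72; Dube 4,295.5095 → $4,295.51; Chaudhri 10,839.2001 → $10,839.20; Lindqvist 8,273.7630 → $8,273.76.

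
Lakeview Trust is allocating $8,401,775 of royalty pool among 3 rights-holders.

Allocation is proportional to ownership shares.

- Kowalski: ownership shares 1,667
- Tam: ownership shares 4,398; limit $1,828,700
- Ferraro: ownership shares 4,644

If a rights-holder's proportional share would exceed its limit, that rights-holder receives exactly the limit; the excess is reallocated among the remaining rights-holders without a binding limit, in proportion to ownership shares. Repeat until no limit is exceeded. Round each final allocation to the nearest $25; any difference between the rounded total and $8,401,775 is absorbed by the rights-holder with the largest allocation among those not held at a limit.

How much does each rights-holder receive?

Ownership shares total: 10,709.
Unconstrained shares: Kowalski 1,307,849.37; Tam 3,450,462.83; Ferraro 3,643,462.80.
Held at cap: Tam ($1,828,700); residual $6,573,075 reallocated over remaining ownership shares 6,311.
Remaining shares: Kowalski 1,736,225.01 → $1,736,225; Ferraro 4,836,849.99 → $4,836,850.

Kowalski: $1,736,225 | Tam: $1,828,700 | Ferraro: $4,836,850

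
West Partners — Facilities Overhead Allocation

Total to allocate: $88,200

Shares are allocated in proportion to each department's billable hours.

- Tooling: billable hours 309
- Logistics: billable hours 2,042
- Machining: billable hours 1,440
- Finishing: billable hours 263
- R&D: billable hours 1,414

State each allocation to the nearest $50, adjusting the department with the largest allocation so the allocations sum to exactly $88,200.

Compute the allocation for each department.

Tooling: $5,000; Logistics: $32,900; Machining: $23,250; Finishing: $4,250; R&D: $22,800

Total billable hours = 5,468.
Proportional shares: Tooling 309/5,468 × $88,200 = 4,984.24; Logistics 2,042/5,468 × $88,200 = 32,937.89; Machining 1,440/5,468 × $88,200 = 23,227.51; Finishing 263/5,468 × $88,200 = 4,242.25; R&D 1,414/5,468 × $88,200 = 22,808.12.
Rounded to nearest $50: Tooling $5,000; Logistics $32,950; Machining $23,250; Finishing $4,250; R&D $22,800. Sum = $88,250.
Difference $88,200 − $88,250 = −$50 applied to largest allocation (Logistics): Logistics becomes $32,900.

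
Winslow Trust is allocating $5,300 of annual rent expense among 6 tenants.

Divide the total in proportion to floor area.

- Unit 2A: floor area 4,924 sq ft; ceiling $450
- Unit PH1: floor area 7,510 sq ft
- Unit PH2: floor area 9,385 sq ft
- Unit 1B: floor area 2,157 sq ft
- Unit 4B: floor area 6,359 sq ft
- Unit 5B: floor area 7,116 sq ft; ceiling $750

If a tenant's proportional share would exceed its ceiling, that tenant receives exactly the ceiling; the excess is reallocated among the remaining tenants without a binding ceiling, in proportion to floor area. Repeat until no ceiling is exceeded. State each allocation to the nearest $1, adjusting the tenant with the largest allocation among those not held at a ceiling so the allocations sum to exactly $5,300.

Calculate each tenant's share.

Unit 2A: $450; Unit PH1: $1,212; Unit PH2: $1,514; Unit 1B: $348; Unit 4B: $1,026; Unit 5B: $750

Sum of floor area: 37,451.
Proportional shares (ignoring caps): Unit 2A 696.84; Unit PH1 1,062.80; Unit PH2 1,328.15; Unit 1B 305.25; Unit 4B 899.91; Unit 5B 1,007.04.
Held at cap: Unit 2A ($450), Unit 5B ($750); residual $4,100 reallocated over remaining floor area 25,411.
Shares after redistribution: Unit PH1 1,211.72 → $1,212; Unit PH2 1,514.25 → $1,514; Unit 1B 348.03 → $348; Unit 4B 1,026.01 → $1,026.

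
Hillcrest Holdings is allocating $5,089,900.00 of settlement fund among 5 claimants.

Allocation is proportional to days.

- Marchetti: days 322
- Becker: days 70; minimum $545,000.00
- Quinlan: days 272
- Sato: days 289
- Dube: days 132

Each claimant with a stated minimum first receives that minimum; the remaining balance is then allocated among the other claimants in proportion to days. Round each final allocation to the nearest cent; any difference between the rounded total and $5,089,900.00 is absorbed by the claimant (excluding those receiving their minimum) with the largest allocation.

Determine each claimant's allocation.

Minimums first: Becker $545,000.00. Remaining pool $4,544,900.00.
Remaining pool split over remaining days 1,015: Marchetti 1,441,830.3448 → $1,441,830.34; Quinlan 1,217,943.6453 → $1,217,943.65; Sato 1,294,065.1232 → $1,294,065.12; Dube 591,060.8867 → $591,060.89.

Marchetti: $1,441,830.34; Becker: $545,000.00; Quinlan: $1,217,943.65; Sato: $1,294,065.12; Dube: $591,060.89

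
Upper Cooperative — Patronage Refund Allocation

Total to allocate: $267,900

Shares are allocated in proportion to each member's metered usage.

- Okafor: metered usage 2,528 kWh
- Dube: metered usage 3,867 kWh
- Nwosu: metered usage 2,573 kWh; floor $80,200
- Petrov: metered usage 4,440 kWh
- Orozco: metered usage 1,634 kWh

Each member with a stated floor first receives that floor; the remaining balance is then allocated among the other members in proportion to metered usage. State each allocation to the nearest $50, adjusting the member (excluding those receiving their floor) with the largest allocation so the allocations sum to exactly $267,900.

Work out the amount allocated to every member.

Okafor: $38,050; Dube: $58,200; Nwosu: $80,200; Petrov: $66,850; Orozco: $24,600

Minimums first: Nwosu $80,200. Residual $187,700.
Residual split over remaining metered usage 12,469: Okafor 38,054.82 → $38,050; Dube 58,211.24 → $58,200; Petrov 66,836.80 → $66,850; Orozco 24,597.14 → $24,600.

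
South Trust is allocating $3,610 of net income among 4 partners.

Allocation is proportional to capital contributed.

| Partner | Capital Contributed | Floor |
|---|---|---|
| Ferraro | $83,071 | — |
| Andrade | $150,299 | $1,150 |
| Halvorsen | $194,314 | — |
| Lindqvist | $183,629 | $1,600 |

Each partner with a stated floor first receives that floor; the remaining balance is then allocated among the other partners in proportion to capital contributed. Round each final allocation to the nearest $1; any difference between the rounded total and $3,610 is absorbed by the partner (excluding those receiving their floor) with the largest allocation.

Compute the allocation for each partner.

Guaranteed amounts: Andrade $1,150; Lindqvist $1,600. Balance $860.
Balance split over remaining capital contributed 277,385: Ferraro 257.55 → $258; Halvorsen 602.45 → $602.

Ferraro: $258 · Andrade: $1,150 · Halvorsen: $602 · Lindqvist: $1,600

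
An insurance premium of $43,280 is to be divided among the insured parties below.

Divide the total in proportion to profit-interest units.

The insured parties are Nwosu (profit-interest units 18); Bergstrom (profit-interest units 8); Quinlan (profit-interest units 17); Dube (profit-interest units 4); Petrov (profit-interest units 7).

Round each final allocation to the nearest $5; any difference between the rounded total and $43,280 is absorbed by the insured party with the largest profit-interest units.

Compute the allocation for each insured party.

Nwosu: $14,430 · Bergstrom: $6,410 · Quinlan: $13,625 · Dube: $3,205 · Petrov: $5,610

Profit-interest units total: 54.
Raw shares: Nwosu 18/54 × $43,280 = 14,426.67; Bergstrom 8/54 × $43,280 = 6,411.85; Quinlan 17/54 × $43,280 = 13,625.19; Dube 4/54 × $43,280 = 3,205.93; Petrov 7/54 × $43,280 = 5,610.37.
At nearest $5: Nwosu $14,425; Bergstrom $6,410; Quinlan $13,625; Dube $3,205; Petrov $5,610. Sum = $43,275.
Difference $43,280 − $43,275 = +$5 applied to largest profit-interest units (Nwosu): Nwosu becomes $14,430.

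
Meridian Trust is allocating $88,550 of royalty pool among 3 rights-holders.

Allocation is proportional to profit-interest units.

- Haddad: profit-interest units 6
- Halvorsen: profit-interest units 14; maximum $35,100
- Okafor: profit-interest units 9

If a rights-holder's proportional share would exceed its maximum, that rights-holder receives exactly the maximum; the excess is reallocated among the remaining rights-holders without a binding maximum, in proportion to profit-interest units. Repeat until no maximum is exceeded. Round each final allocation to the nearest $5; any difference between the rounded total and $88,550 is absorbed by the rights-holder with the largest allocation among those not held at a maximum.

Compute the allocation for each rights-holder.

Haddad: $21,380 | Halvorsen: $35,100 | Okafor: $32,070

Total profit-interest units = 29.
Unconstrained shares: Haddad 18,320.69; Halvorsen 42,748.28; Okafor 27,481.03.
Capped: Halvorsen ($35,100); balance $53,450 reallocated over remaining profit-interest units 15.
Redistributed shares: Haddad 21,380.00 → $21,380; Okafor 32,070.00 → $32,070.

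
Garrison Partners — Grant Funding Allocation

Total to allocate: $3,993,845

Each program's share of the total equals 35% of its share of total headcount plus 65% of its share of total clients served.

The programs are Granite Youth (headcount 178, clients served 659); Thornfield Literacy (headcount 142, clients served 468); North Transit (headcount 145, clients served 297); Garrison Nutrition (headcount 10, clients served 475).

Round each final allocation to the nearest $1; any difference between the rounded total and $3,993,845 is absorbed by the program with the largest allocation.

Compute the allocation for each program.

Totals — headcount 475, clients served 1,899.
Blended shares (35% headcount + 65% clients served): Granite Youth 0.3567; Thornfield Literacy 0.2648; North Transit 0.2085; Garrison Nutrition 0.1700.
Unrounded shares: Granite Youth 1,424,700.29; Thornfield Literacy 1,057,654.64; North Transit 832,720.17; Garrison Nutrition 678,769.90.
Rounded to nearest $1: Granite Youth $1,424,700; Thornfield Literacy $1,057,655; North Transit $832,720; Garrison Nutrition $678,770. Sum = $3,993,845.
Rounded total matches; no reconciliation needed.

Granite Youth: $1,424,700 · Thornfield Literacy: $1,057,655 · North Transit: $832,720 · Garrison Nutrition: $678,770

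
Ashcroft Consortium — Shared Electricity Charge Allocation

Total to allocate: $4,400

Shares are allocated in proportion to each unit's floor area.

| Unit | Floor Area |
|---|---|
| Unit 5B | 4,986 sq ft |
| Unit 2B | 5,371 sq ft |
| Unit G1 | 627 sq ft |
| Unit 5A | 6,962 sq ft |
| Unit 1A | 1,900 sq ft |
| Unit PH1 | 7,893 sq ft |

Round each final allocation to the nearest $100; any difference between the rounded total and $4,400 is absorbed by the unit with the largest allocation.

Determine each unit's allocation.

Sum of floor area: 27,739.
Unrounded shares: Unit 5B 4,986/27,739 × $4,400 = 790.89; Unit 2B 5,371/27,739 × $4,400 = 851.96; Unit G1 627/27,739 × $4,400 = 99.46; Unit 5A 6,962/27,739 × $4,400 = 1,104.32; Unit 1A 1,900/27,739 × $4,400 = 301.38; Unit PH1 7,893/27,739 × $4,400 = 1,252.00.
At nearest $100: Unit 5B $800; Unit 2B $900; Unit G1 $100; Unit 5A $1,100; Unit 1A $300; Unit PH1 $1,300. Sum = $4,500.
Difference $4,400 − $4,500 = −$100 applied to largest allocation (Unit PH1): Unit PH1 becomes $1,200.

Unit 5B: $800 · Unit 2B: $900 · Unit G1: $100 · Unit 5A: $1,100 · Unit 1A: $300 · Unit PH1: $1,200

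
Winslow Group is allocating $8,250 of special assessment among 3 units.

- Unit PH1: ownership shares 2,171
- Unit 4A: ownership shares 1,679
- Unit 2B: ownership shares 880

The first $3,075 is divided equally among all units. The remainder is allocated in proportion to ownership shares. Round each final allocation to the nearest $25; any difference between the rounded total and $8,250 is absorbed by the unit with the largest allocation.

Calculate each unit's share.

$3,075 shared equally gives $1,025 per unit.
Remainder $5,175 by ownership shares (total 4,730): Unit PH1 2,375.25 → $2,375; Unit 4A 1,836.96 → $1,825; Unit 2B 962.79 → $975.
Totals: Unit PH1 $1,025 + $2,375 = $3,400; Unit 4A $1,025 + $1,825 = $2,850; Unit 2B $1,025 + $975 = $2,000.

Unit PH1: $3,400 | Unit 4A: $2,850 | Unit 2B: $2,000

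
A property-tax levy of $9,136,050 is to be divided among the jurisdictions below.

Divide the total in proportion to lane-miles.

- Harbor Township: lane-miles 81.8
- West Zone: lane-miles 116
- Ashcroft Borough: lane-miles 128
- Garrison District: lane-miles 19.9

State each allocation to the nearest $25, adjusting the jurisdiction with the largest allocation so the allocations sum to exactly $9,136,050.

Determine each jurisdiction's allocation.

Harbor Township: $2,161,775; West Zone: $3,065,600; Ashcroft Borough: $3,382,775; Garrison District: $525,900

Total lane-miles = 345.7.
Raw shares: Harbor Township 81.8/345.7 × $9,136,050 = 2,161,784.47; West Zone 116/345.7 × $9,136,050 = 3,065,611.22; Ashcroft Borough 128/345.7 × $9,136,050 = 3,382,743.42; Garrison District 19.9/345.7 × $9,136,050 = 525,910.89.
At nearest $25: Harbor Township $2,161,775; West Zone $3,065,600; Ashcroft Borough $3,382,750; Garrison District $525,900. Sum = $9,136,025.
Difference $9,136,050 − $9,136,025 = +$25 applied to largest allocation (Ashcroft Borough): Ashcroft Borough becomes $3,382,775.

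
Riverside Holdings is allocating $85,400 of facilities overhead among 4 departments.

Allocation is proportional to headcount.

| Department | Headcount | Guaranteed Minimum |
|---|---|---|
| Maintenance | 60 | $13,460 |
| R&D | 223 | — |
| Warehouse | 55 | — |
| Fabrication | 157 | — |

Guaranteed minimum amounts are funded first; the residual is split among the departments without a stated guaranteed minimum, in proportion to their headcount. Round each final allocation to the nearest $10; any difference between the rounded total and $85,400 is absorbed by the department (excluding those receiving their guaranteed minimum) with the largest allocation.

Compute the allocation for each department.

Maintenance: $13,460; R&D: $36,880; Warehouse: $9,100; Fabrication: $25,960

Fund the minimums — Maintenance $13,460. Balance $71,940.
Balance split over remaining headcount 435: R&D 36,879.59 → $36,880; Warehouse 9,095.86 → $9,100; Fabrication 25,964.55 → $25,960.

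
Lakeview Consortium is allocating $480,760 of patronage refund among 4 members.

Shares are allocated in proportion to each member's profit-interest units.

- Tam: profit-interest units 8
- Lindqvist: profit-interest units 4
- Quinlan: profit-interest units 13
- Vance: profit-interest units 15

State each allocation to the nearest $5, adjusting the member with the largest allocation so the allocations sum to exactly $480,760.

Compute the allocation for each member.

Tam: $96,150 · Lindqvist: $48,075 · Quinlan: $156,245 · Vance: $180,290

Combined profit-interest units = 40.
Pro-rata amounts: Tam 8/40 × $480,760 = 96,152.00; Lindqvist 4/40 × $480,760 = 48,076.00; Quinlan 13/40 × $480,760 = 156,247.00; Vance 15/40 × $480,760 = 180,285.00.
After rounding ($5): Tam $96,150; Lindqvist $48,075; Quinlan $156,245; Vance $180,285. Sum = $480,755.
Difference $480,760 − $480,755 = +$5 applied to largest allocation (Vance): Vance becomes $180,290.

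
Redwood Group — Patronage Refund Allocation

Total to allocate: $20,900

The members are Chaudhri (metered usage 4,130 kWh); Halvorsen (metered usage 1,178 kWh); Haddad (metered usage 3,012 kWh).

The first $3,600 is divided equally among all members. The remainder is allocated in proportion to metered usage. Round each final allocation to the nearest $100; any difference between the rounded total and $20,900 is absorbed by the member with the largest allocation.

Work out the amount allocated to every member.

Chaudhri: $9,800 · Halvorsen: $3,600 · Haddad: $7,500

$3,600 shared equally gives $1,200 per member.
Remainder $17,300 by metered usage (total 8,320): Chaudhri 8,587.62 → $8,600; Halvorsen 2,449.45 → $2,400; Haddad 6,262.93 → $6,300.
Totals: Chaudhri $1,200 + $8,600 = $9,800; Halvorsen $1,200 + $2,400 = $3,600; Haddad $1,200 + $6,300 = $7,500.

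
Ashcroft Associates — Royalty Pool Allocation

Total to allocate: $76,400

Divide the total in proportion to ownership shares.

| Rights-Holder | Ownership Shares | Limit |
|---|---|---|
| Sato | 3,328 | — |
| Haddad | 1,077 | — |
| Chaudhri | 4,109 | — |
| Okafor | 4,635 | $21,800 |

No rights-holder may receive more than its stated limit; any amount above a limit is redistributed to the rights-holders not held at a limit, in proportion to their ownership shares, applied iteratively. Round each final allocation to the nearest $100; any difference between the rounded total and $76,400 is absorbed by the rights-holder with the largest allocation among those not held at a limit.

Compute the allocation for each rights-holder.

Sato: $21,300; Haddad: $6,900; Chaudhri: $26,400; Okafor: $21,800

Combined ownership shares = 13,149.
Unconstrained shares: Sato 19,336.77; Haddad 6,257.72; Chaudhri 23,874.64; Okafor 26,930.87.
Capped: Okafor ($21,800); balance $54,600 reallocated over remaining ownership shares 8,514.
Redistributed shares: Sato 21,342.35 → $21,300; Haddad 6,906.77 → $6,900; Chaudhri 26,350.88 → $26,400.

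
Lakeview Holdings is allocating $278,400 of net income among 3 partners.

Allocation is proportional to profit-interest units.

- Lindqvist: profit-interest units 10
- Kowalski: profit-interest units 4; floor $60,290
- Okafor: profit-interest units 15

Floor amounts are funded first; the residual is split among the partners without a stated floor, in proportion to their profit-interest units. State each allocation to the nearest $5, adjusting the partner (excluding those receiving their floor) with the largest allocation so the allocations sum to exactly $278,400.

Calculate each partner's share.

Lindqvist: $87,245 | Kowalski: $60,290 | Okafor: $130,865

Fund the minimums — Kowalski $60,290. Residual $218,110.
Residual split over remaining profit-interest units 25: Lindqvist 87,244.00 → $87,245; Okafor 130,866.00 → $130,865.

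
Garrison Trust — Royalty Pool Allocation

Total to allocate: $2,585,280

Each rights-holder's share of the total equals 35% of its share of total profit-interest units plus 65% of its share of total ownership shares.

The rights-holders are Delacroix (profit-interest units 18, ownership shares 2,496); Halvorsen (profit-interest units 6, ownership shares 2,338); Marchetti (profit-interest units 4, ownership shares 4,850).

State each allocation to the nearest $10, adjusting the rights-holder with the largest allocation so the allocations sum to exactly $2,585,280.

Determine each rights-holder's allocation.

Delacroix: $1,014,810 | Halvorsen: $599,600 | Marchetti: $970,870

Totals — profit-interest units 28, ownership shares 9,684.
Combined weights (35% profit-interest units + 65% ownership shares): Delacroix 0.3925; Halvorsen 0.2319; Marchetti 0.3755.
Pro-rata amounts: Delacroix 1,014,810.50; Halvorsen 599,601.29; Marchetti 970,868.21.
At nearest $10: Delacroix $1,014,810; Halvorsen $599,600; Marchetti $970,870. Sum = $2,585,280.
Sum already equals the total — no adjustment.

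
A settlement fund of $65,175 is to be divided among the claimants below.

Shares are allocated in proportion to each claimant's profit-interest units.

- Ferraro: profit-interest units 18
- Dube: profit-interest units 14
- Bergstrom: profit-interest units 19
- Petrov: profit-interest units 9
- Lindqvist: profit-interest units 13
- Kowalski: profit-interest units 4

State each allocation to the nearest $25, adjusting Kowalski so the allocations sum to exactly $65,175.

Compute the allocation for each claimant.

Ferraro: $15,225 | Dube: $11,850 | Bergstrom: $16,075 | Petrov: $7,625 | Lindqvist: $11,000 | Kowalski: $3,400

Combined profit-interest units = 77.
Unrounded shares: Ferraro 18/77 × $65,175 = 15,235.71; Dube 14/77 × $65,175 = 11,850.00; Bergstrom 19/77 × $65,175 = 16,082.14; Petrov 9/77 × $65,175 = 7,617.86; Lindqvist 13/77 × $65,175 = 11,003.57; Kowalski 4/77 × $65,175 = 3,385.71.
At nearest $25: Ferraro $15,225; Dube $11,850; Bergstrom $16,075; Petrov $7,625; Lindqvist $11,000; Kowalski $3,375. Sum = $65,150.
Difference $65,175 − $65,150 = +$25 applied to Kowalski: Kowalski becomes $3,400.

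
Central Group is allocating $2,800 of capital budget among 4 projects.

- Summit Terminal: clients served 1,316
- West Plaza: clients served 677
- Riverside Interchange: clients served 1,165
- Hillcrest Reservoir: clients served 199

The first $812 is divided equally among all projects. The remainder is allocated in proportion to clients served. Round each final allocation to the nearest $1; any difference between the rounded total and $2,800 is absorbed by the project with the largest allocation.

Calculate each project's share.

Summit Terminal: $982; West Plaza: $604; Riverside Interchange: $893; Hillcrest Reservoir: $321

$812 shared equally gives $203 per project.
Remainder $1,988 by clients served (total 3,357): Summit Terminal 779.33 → $779; West Plaza 400.92 → $401; Riverside Interchange 689.91 → $690; Hillcrest Reservoir 117.85 → $118.
Totals: Summit Terminal $203 + $779 = $982; West Plaza $203 + $401 = $604; Riverside Interchange $203 + $690 = $893; Hillcrest Reservoir $203 + $118 = $321.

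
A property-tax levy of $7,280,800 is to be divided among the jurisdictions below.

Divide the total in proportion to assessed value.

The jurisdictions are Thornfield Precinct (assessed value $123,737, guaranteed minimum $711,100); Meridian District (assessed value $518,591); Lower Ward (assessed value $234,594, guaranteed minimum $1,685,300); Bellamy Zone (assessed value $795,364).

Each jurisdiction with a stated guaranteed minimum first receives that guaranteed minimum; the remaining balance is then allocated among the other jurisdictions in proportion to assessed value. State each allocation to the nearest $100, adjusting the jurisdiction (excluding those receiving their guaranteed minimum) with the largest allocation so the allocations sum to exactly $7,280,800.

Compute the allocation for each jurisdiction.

Minimums first: Thornfield Precinct $711,100; Lower Ward $1,685,300. Residual $4,884,400.
Residual split over remaining assessed value 1,313,955: Meridian District 1,927,772.17 → $1,927,800; Bellamy Zone 2,956,627.83 → $2,956,600.

Thornfield Precinct: $711,100 | Meridian District: $1,927,800 | Lower Ward: $1,685,300 | Bellamy Zone: $2,956,600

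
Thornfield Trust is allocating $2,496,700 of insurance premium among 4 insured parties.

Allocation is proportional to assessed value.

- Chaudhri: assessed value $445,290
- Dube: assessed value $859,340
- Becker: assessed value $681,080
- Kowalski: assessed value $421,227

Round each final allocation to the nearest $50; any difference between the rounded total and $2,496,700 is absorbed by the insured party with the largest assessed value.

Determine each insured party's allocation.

Chaudhri: $461,900 · Dube: $891,350 · Becker: $706,500 · Kowalski: $436,950

Assessed value total: 2,406,937.
Pro-rata amounts: Chaudhri 445,290/2,406,937 × $2,496,700 = 461,896.40; Dube 859,340/2,406,937 × $2,496,700 = 891,387.76; Becker 681,080/2,406,937 × $2,496,700 = 706,479.83; Kowalski 421,227/2,406,937 × $2,496,700 = 436,936.01.
Rounded to nearest $50: Chaudhri $461,900; Dube $891,400; Becker $706,500; Kowalski $436,950. Sum = $2,496,750.
Difference $2,496,700 − $2,496,750 = −$50 applied to largest assessed value (Dube): Dube becomes $891,350.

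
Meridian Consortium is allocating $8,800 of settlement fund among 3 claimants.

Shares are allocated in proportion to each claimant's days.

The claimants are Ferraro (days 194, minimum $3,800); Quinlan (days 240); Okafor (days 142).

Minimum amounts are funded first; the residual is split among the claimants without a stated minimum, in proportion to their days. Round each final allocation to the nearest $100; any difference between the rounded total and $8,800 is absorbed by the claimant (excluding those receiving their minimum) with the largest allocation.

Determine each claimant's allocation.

Minimums first: Ferraro $3,800. Residual $5,000.
Residual split over remaining days 382: Quinlan 3,141.36 → $3,100; Okafor 1,858.64 → $1,900.

Ferraro: $3,800 · Quinlan: $3,100 · Okafor: $1,900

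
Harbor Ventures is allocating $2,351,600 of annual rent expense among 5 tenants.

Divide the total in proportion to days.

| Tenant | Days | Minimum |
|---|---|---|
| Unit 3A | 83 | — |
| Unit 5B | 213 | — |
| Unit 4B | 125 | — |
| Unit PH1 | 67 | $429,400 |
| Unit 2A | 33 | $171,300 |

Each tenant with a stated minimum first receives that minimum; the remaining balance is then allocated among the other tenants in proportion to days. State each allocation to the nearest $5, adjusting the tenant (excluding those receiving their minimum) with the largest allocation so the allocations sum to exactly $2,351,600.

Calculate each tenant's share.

Unit 3A: $345,190; Unit 5B: $885,845; Unit 4B: $519,865; Unit PH1: $429,400; Unit 2A: $171,300

Guaranteed amounts: Unit PH1 $429,400; Unit 2A $171,300. Residual $1,750,900.
Residual split over remaining days 421: Unit 3A 345,189.31 → $345,190; Unit 5B 885,847.27 → $885,845; Unit 4B 519,863.42 → $519,865.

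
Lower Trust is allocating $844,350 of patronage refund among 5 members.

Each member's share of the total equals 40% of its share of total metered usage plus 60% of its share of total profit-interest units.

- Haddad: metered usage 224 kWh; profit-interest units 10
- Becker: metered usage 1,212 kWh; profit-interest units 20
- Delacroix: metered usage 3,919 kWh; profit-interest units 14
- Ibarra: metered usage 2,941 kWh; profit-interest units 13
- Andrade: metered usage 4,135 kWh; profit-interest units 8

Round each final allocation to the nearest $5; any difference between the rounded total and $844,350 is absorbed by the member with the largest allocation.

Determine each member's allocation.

Metered usage total 12,431; profit-interest units total 65.
Combined weights (40% metered usage + 60% profit-interest units): Haddad 0.0995; Becker 0.2236; Delacroix 0.2553; Ibarra 0.2146; Andrade 0.2069.
Raw shares: Haddad 84,025.89; Becker 188,809.04; Delacroix 215,591.99; Ibarra 181,226.54; Andrade 174,696.53.
At nearest $5: Haddad $84,025; Becker $188,810; Delacroix $215,590; Ibarra $181,225; Andrade $174,695. Sum = $844,345.
Difference $844,350 − $844,345 = +$5 applied to largest allocation (Delacroix): Delacroix becomes $215,595.

Haddad: $84,025; Becker: $188,810; Delacroix: $215,595; Ibarra: $181,225; Andrade: $174,695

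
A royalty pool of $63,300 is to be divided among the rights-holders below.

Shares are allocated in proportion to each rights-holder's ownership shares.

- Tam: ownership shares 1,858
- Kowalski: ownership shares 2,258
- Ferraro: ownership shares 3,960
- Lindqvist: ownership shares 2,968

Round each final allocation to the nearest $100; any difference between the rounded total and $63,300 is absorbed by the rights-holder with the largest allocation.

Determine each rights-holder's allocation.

Total ownership shares = 11,044.
Proportional shares: Tam 1,858/11,044 × $63,300 = 10,649.35; Kowalski 2,258/11,044 × $63,300 = 12,942.00; Ferraro 3,960/11,044 × $63,300 = 22,697.21; Lindqvist 2,968/11,044 × $63,300 = 17,011.45.
At nearest $100: Tam $10,600; Kowalski $12,900; Ferraro $22,700; Lindqvist $17,000. Sum = $63,200.
Difference $63,300 − $63,200 = +$100 applied to largest allocation (Ferraro): Ferraro becomes $22,800.

Tam: $10,600 · Kowalski: $12,900 · Ferraro: $22,800 · Lindqvist: $17,000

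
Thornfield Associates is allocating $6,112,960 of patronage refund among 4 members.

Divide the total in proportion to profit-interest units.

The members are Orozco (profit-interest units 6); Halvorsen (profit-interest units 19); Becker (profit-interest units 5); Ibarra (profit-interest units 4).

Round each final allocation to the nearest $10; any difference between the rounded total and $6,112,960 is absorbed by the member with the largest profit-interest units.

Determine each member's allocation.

Orozco: $1,078,760 · Halvorsen: $3,416,070 · Becker: $898,960 · Ibarra: $719,170

Profit-interest units total: 6 + 19 + 5 + 4 = 34.
Pro-rata amounts: Orozco 1,078,757.65; Halvorsen 3,416,065.88; Becker 898,964.71; Ibarra 719,171.76.
Rounded to nearest $10: Orozco $1,078,760; Halvorsen $3,416,070; Becker $898,960; Ibarra $719,170. Sum = $6,112,960.
No rounding difference to absorb.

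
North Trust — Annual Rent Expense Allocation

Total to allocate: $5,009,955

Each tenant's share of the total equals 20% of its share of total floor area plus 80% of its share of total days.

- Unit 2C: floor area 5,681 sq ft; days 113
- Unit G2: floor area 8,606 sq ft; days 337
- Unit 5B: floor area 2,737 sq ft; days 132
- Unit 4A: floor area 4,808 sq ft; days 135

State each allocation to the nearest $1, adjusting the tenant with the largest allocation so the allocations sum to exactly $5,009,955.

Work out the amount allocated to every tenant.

Totals — floor area 21,832, days 717.
Blended shares (20% floor area + 80% days): Unit 2C 0.1781; Unit G2 0.4548; Unit 5B 0.1724; Unit 4A 0.1947.
Proportional shares: Unit 2C 892,392.05; Unit G2 2,278,775.83; Unit 5B 863,483.89; Unit 4A 975,303.24.
Rounded to nearest $1: Unit 2C $892,392; Unit G2 $2,278,776; Unit 5B $863,484; Unit 4A $975,303. Sum = $5,009,955.
No rounding difference to absorb.

Unit 2C: $892,392; Unit G2: $2,278,776; Unit 5B: $863,484; Unit 4A: $975,303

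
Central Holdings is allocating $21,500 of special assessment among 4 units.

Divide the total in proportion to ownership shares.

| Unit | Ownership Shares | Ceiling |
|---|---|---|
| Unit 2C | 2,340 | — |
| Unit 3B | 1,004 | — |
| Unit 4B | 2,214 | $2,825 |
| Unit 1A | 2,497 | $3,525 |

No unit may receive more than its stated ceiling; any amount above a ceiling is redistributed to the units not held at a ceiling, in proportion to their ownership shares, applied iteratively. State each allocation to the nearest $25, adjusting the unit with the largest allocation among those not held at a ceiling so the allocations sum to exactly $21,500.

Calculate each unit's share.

Unit 2C: $10,600; Unit 3B: $4,550; Unit 4B: $2,825; Unit 1A: $3,525

Total ownership shares = 8,055.
Pro-rata shares before constraints: Unit 2C 6,245.81; Unit 3B 2,679.83; Unit 4B 5,909.50; Unit 1A 6,664.87.
Held at cap: Unit 4B ($2,825), Unit 1A ($3,525); remaining pool $15,150 reallocated over remaining ownership shares 3,344.
Shares after redistribution: Unit 2C 10,601.38 → $10,600; Unit 3B 4,548.62 → $4,550.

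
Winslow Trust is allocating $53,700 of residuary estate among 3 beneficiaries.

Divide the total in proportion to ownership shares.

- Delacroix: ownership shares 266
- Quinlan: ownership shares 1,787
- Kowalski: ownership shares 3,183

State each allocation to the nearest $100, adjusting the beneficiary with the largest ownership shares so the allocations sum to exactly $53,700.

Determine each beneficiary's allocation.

Sum of ownership shares: 5,236.
Unrounded shares: Delacroix 266/5,236 × $53,700 = 2,728.07; Quinlan 1,787/5,236 × $53,700 = 18,327.33; Kowalski 3,183/5,236 × $53,700 = 32,644.60.
At nearest $100: Delacroix $2,700; Quinlan $18,300; Kowalski $32,600. Sum = $53,600.
Difference $53,700 − $53,600 = +$100 applied to largest ownership shares (Kowalski): Kowalski becomes $32,700.

Delacroix: $2,700 | Quinlan: $18,300 | Kowalski: $32,700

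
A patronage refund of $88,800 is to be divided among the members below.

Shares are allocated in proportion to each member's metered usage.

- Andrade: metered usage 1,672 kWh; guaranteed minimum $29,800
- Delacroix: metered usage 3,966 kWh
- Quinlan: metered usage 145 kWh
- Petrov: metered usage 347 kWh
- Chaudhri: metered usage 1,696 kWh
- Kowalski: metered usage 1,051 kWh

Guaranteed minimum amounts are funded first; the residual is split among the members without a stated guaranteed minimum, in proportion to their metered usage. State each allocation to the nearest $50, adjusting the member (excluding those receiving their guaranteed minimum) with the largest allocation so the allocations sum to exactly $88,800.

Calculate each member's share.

Andrade: $29,800; Delacroix: $32,450; Quinlan: $1,200; Petrov: $2,850; Chaudhri: $13,900; Kowalski: $8,600

Fund the minimums — Andrade $29,800. Residual $59,000.
Residual split over remaining metered usage 7,205: Delacroix 32,476.61 → $32,500; Quinlan 1,187.37 → $1,200; Petrov 2,841.50 → $2,850; Chaudhri 13,888.13 → $13,900; Kowalski 8,606.38 → $8,600.
Rounding difference −$50 applied to Delacroix → $32,450.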